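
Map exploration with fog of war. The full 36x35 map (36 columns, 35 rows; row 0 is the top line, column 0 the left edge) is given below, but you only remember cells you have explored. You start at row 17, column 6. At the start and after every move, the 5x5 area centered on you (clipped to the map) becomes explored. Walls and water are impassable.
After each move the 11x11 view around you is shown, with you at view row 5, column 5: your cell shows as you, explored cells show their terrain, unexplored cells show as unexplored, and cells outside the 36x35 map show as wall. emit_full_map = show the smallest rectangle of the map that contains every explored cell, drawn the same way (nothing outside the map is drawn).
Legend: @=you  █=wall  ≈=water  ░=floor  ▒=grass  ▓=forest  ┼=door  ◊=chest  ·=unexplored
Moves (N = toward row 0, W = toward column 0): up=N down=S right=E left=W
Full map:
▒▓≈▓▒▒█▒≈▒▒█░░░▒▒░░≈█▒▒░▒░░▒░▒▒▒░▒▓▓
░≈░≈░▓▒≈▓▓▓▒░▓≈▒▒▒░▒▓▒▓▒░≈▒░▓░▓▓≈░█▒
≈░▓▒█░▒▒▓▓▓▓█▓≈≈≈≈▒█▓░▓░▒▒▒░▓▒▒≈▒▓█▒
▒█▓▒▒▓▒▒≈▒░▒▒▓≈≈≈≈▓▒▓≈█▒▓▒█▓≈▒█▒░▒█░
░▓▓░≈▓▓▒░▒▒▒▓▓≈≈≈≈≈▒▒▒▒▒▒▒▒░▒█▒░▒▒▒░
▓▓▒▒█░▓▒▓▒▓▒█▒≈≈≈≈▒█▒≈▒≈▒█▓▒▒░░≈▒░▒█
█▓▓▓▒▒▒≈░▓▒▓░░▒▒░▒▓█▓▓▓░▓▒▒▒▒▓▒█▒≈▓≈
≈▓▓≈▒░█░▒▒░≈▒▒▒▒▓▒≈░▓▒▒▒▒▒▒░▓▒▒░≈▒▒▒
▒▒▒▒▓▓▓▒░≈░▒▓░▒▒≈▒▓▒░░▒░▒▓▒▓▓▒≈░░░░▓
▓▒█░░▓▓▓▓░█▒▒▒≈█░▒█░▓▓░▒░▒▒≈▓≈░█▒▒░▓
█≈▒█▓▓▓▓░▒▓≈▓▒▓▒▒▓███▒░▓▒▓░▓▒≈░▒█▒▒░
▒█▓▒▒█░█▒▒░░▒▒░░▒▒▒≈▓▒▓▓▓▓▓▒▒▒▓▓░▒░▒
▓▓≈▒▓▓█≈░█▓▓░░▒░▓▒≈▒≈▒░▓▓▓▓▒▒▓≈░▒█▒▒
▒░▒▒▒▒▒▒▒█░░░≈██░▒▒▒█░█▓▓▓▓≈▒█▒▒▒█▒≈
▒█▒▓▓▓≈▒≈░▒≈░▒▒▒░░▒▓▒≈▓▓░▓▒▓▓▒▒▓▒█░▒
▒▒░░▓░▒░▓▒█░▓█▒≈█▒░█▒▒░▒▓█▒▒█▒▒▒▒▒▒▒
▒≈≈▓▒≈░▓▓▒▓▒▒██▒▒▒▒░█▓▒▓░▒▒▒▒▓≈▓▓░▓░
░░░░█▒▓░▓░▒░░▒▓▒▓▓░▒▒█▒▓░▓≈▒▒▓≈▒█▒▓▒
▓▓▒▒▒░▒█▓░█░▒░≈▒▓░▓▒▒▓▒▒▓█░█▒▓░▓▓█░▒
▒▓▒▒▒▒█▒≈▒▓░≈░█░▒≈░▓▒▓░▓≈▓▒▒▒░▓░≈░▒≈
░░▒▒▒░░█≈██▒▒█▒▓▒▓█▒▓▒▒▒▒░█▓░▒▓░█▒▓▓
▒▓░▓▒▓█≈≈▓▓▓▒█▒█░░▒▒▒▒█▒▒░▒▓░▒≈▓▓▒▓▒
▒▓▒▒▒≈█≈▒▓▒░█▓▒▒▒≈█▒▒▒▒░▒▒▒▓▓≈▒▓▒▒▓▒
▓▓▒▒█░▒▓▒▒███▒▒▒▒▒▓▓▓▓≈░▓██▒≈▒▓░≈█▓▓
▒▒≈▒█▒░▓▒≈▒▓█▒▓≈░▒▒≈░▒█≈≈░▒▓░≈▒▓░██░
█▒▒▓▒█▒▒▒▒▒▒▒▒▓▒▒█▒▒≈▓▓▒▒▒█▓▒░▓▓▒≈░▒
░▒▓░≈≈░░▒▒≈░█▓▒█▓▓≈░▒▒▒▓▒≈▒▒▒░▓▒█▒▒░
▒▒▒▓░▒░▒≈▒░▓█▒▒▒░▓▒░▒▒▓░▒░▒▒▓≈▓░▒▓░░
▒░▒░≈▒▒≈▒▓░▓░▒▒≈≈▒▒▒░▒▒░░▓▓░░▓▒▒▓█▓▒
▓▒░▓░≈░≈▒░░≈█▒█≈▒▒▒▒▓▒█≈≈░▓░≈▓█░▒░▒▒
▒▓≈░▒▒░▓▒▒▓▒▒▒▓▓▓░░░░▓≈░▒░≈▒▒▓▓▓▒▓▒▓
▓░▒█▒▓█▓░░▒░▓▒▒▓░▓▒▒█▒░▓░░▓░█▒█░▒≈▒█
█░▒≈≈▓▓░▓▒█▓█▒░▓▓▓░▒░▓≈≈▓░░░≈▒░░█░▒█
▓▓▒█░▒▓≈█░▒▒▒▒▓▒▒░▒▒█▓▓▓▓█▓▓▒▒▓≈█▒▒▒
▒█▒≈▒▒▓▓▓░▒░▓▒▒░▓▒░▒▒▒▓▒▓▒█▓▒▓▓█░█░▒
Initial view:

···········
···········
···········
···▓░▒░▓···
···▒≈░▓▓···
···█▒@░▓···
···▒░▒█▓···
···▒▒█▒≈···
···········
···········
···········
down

···········
···········
···▓░▒░▓···
···▒≈░▓▓···
···█▒▓░▓···
···▒░@█▓···
···▒▒█▒≈···
···▒░░█≈···
···········
···········
···········

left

···········
···········
····▓░▒░▓··
···▓▒≈░▓▓··
···░█▒▓░▓··
···▒▒@▒█▓··
···▒▒▒█▒≈··
···▒▒░░█≈··
···········
···········
···········

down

···········
····▓░▒░▓··
···▓▒≈░▓▓··
···░█▒▓░▓··
···▒▒░▒█▓··
···▒▒@█▒≈··
···▒▒░░█≈··
···▓▒▓█≈···
···········
···········
···········

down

····▓░▒░▓··
···▓▒≈░▓▓··
···░█▒▓░▓··
···▒▒░▒█▓··
···▒▒▒█▒≈··
···▒▒@░█≈··
···▓▒▓█≈···
···▒▒≈█≈···
···········
···········
···········

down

···▓▒≈░▓▓··
···░█▒▓░▓··
···▒▒░▒█▓··
···▒▒▒█▒≈··
···▒▒░░█≈··
···▓▒@█≈···
···▒▒≈█≈···
···▒█░▒▓···
···········
···········
···········

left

█···▓▒≈░▓▓·
█···░█▒▓░▓·
█···▒▒░▒█▓·
█··▒▒▒▒█▒≈·
█··▒▒▒░░█≈·
█··░▓@▓█≈··
█··▒▒▒≈█≈··
█··▒▒█░▒▓··
█··········
█··········
█··········

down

█···░█▒▓░▓·
█···▒▒░▒█▓·
█··▒▒▒▒█▒≈·
█··▒▒▒░░█≈·
█··░▓▒▓█≈··
█··▒▒@≈█≈··
█··▒▒█░▒▓··
█··≈▒█▒░···
█··········
█··········
█··········

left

██···░█▒▓░▓
██···▒▒░▒█▓
██··▒▒▒▒█▒≈
██·░▒▒▒░░█≈
██·▓░▓▒▓█≈·
██·▓▒@▒≈█≈·
██·▓▒▒█░▒▓·
██·▒≈▒█▒░··
██·········
██·········
██·········

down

██···▒▒░▒█▓
██··▒▒▒▒█▒≈
██·░▒▒▒░░█≈
██·▓░▓▒▓█≈·
██·▓▒▒▒≈█≈·
██·▓▒@█░▒▓·
██·▒≈▒█▒░··
██·▒▒▓▒█···
██·········
██·········
██·········

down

██··▒▒▒▒█▒≈
██·░▒▒▒░░█≈
██·▓░▓▒▓█≈·
██·▓▒▒▒≈█≈·
██·▓▒▒█░▒▓·
██·▒≈@█▒░··
██·▒▒▓▒█···
██·▒▓░≈≈···
██·········
██·········
██·········

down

██·░▒▒▒░░█≈
██·▓░▓▒▓█≈·
██·▓▒▒▒≈█≈·
██·▓▒▒█░▒▓·
██·▒≈▒█▒░··
██·▒▒@▒█···
██·▒▓░≈≈···
██·▒▒▓░▒···
██·········
██·········
██·········

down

██·▓░▓▒▓█≈·
██·▓▒▒▒≈█≈·
██·▓▒▒█░▒▓·
██·▒≈▒█▒░··
██·▒▒▓▒█···
██·▒▓@≈≈···
██·▒▒▓░▒···
██·░▒░≈▒···
██·········
██·········
██·········

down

██·▓▒▒▒≈█≈·
██·▓▒▒█░▒▓·
██·▒≈▒█▒░··
██·▒▒▓▒█···
██·▒▓░≈≈···
██·▒▒@░▒···
██·░▒░≈▒···
██·▒░▓░≈···
██·········
██·········
██·········

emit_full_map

···▓░▒░▓
··▓▒≈░▓▓
··░█▒▓░▓
··▒▒░▒█▓
·▒▒▒▒█▒≈
░▒▒▒░░█≈
▓░▓▒▓█≈·
▓▒▒▒≈█≈·
▓▒▒█░▒▓·
▒≈▒█▒░··
▒▒▓▒█···
▒▓░≈≈···
▒▒@░▒···
░▒░≈▒···
▒░▓░≈···

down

██·▓▒▒█░▒▓·
██·▒≈▒█▒░··
██·▒▒▓▒█···
██·▒▓░≈≈···
██·▒▒▓░▒···
██·░▒@≈▒···
██·▒░▓░≈···
██·▓≈░▒▒···
██·········
██·········
██·········

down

██·▒≈▒█▒░··
██·▒▒▓▒█···
██·▒▓░≈≈···
██·▒▒▓░▒···
██·░▒░≈▒···
██·▒░@░≈···
██·▓≈░▒▒···
██·░▒█▒▓···
██·········
██·········
██·········

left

███·▒≈▒█▒░·
███·▒▒▓▒█··
███·▒▓░≈≈··
███▒▒▒▓░▒··
███▒░▒░≈▒··
███▓▒@▓░≈··
███▒▓≈░▒▒··
███▓░▒█▒▓··
███········
███········
███········

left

████·▒≈▒█▒░
████·▒▒▓▒█·
████·▒▓░≈≈·
████▒▒▒▓░▒·
████▒░▒░≈▒·
████▓@░▓░≈·
████▒▓≈░▒▒·
████▓░▒█▒▓·
████·······
████·······
████·······

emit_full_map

····▓░▒░▓
···▓▒≈░▓▓
···░█▒▓░▓
···▒▒░▒█▓
··▒▒▒▒█▒≈
·░▒▒▒░░█≈
·▓░▓▒▓█≈·
·▓▒▒▒≈█≈·
·▓▒▒█░▒▓·
·▒≈▒█▒░··
·▒▒▓▒█···
·▒▓░≈≈···
▒▒▒▓░▒···
▒░▒░≈▒···
▓@░▓░≈···
▒▓≈░▒▒···
▓░▒█▒▓···

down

████·▒▒▓▒█·
████·▒▓░≈≈·
████▒▒▒▓░▒·
████▒░▒░≈▒·
████▓▒░▓░≈·
████▒@≈░▒▒·
████▓░▒█▒▓·
█████░▒≈···
████·······
████·······
███████████

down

████·▒▓░≈≈·
████▒▒▒▓░▒·
████▒░▒░≈▒·
████▓▒░▓░≈·
████▒▓≈░▒▒·
████▓@▒█▒▓·
█████░▒≈···
████▓▓▒█···
████·······
███████████
███████████

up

████·▒▒▓▒█·
████·▒▓░≈≈·
████▒▒▒▓░▒·
████▒░▒░≈▒·
████▓▒░▓░≈·
████▒@≈░▒▒·
████▓░▒█▒▓·
█████░▒≈···
████▓▓▒█···
████·······
███████████

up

████·▒≈▒█▒░
████·▒▒▓▒█·
████·▒▓░≈≈·
████▒▒▒▓░▒·
████▒░▒░≈▒·
████▓@░▓░≈·
████▒▓≈░▒▒·
████▓░▒█▒▓·
█████░▒≈···
████▓▓▒█···
████·······

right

███·▒≈▒█▒░·
███·▒▒▓▒█··
███·▒▓░≈≈··
███▒▒▒▓░▒··
███▒░▒░≈▒··
███▓▒@▓░≈··
███▒▓≈░▒▒··
███▓░▒█▒▓··
████░▒≈····
███▓▓▒█····
███········

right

██·▒≈▒█▒░··
██·▒▒▓▒█···
██·▒▓░≈≈···
██▒▒▒▓░▒···
██▒░▒░≈▒···
██▓▒░@░≈···
██▒▓≈░▒▒···
██▓░▒█▒▓···
███░▒≈·····
██▓▓▒█·····
██·········

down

██·▒▒▓▒█···
██·▒▓░≈≈···
██▒▒▒▓░▒···
██▒░▒░≈▒···
██▓▒░▓░≈···
██▒▓≈@▒▒···
██▓░▒█▒▓···
███░▒≈≈▓···
██▓▓▒█·····
██·········
███████████

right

█·▒▒▓▒█····
█·▒▓░≈≈····
█▒▒▒▓░▒····
█▒░▒░≈▒▒···
█▓▒░▓░≈░···
█▒▓≈░@▒░···
█▓░▒█▒▓█···
██░▒≈≈▓▓···
█▓▓▒█······
█··········
███████████

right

·▒▒▓▒█·····
·▒▓░≈≈·····
▒▒▒▓░▒·····
▒░▒░≈▒▒≈···
▓▒░▓░≈░≈···
▒▓≈░▒@░▓···
▓░▒█▒▓█▓···
█░▒≈≈▓▓░···
▓▓▒█·······
···········
███████████

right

▒▒▓▒█······
▒▓░≈≈······
▒▒▓░▒······
░▒░≈▒▒≈▒···
▒░▓░≈░≈▒···
▓≈░▒▒@▓▒···
░▒█▒▓█▓░···
░▒≈≈▓▓░▓···
▓▒█········
···········
███████████

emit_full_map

····▓░▒░▓
···▓▒≈░▓▓
···░█▒▓░▓
···▒▒░▒█▓
··▒▒▒▒█▒≈
·░▒▒▒░░█≈
·▓░▓▒▓█≈·
·▓▒▒▒≈█≈·
·▓▒▒█░▒▓·
·▒≈▒█▒░··
·▒▒▓▒█···
·▒▓░≈≈···
▒▒▒▓░▒···
▒░▒░≈▒▒≈▒
▓▒░▓░≈░≈▒
▒▓≈░▒▒@▓▒
▓░▒█▒▓█▓░
█░▒≈≈▓▓░▓
▓▓▒█·····


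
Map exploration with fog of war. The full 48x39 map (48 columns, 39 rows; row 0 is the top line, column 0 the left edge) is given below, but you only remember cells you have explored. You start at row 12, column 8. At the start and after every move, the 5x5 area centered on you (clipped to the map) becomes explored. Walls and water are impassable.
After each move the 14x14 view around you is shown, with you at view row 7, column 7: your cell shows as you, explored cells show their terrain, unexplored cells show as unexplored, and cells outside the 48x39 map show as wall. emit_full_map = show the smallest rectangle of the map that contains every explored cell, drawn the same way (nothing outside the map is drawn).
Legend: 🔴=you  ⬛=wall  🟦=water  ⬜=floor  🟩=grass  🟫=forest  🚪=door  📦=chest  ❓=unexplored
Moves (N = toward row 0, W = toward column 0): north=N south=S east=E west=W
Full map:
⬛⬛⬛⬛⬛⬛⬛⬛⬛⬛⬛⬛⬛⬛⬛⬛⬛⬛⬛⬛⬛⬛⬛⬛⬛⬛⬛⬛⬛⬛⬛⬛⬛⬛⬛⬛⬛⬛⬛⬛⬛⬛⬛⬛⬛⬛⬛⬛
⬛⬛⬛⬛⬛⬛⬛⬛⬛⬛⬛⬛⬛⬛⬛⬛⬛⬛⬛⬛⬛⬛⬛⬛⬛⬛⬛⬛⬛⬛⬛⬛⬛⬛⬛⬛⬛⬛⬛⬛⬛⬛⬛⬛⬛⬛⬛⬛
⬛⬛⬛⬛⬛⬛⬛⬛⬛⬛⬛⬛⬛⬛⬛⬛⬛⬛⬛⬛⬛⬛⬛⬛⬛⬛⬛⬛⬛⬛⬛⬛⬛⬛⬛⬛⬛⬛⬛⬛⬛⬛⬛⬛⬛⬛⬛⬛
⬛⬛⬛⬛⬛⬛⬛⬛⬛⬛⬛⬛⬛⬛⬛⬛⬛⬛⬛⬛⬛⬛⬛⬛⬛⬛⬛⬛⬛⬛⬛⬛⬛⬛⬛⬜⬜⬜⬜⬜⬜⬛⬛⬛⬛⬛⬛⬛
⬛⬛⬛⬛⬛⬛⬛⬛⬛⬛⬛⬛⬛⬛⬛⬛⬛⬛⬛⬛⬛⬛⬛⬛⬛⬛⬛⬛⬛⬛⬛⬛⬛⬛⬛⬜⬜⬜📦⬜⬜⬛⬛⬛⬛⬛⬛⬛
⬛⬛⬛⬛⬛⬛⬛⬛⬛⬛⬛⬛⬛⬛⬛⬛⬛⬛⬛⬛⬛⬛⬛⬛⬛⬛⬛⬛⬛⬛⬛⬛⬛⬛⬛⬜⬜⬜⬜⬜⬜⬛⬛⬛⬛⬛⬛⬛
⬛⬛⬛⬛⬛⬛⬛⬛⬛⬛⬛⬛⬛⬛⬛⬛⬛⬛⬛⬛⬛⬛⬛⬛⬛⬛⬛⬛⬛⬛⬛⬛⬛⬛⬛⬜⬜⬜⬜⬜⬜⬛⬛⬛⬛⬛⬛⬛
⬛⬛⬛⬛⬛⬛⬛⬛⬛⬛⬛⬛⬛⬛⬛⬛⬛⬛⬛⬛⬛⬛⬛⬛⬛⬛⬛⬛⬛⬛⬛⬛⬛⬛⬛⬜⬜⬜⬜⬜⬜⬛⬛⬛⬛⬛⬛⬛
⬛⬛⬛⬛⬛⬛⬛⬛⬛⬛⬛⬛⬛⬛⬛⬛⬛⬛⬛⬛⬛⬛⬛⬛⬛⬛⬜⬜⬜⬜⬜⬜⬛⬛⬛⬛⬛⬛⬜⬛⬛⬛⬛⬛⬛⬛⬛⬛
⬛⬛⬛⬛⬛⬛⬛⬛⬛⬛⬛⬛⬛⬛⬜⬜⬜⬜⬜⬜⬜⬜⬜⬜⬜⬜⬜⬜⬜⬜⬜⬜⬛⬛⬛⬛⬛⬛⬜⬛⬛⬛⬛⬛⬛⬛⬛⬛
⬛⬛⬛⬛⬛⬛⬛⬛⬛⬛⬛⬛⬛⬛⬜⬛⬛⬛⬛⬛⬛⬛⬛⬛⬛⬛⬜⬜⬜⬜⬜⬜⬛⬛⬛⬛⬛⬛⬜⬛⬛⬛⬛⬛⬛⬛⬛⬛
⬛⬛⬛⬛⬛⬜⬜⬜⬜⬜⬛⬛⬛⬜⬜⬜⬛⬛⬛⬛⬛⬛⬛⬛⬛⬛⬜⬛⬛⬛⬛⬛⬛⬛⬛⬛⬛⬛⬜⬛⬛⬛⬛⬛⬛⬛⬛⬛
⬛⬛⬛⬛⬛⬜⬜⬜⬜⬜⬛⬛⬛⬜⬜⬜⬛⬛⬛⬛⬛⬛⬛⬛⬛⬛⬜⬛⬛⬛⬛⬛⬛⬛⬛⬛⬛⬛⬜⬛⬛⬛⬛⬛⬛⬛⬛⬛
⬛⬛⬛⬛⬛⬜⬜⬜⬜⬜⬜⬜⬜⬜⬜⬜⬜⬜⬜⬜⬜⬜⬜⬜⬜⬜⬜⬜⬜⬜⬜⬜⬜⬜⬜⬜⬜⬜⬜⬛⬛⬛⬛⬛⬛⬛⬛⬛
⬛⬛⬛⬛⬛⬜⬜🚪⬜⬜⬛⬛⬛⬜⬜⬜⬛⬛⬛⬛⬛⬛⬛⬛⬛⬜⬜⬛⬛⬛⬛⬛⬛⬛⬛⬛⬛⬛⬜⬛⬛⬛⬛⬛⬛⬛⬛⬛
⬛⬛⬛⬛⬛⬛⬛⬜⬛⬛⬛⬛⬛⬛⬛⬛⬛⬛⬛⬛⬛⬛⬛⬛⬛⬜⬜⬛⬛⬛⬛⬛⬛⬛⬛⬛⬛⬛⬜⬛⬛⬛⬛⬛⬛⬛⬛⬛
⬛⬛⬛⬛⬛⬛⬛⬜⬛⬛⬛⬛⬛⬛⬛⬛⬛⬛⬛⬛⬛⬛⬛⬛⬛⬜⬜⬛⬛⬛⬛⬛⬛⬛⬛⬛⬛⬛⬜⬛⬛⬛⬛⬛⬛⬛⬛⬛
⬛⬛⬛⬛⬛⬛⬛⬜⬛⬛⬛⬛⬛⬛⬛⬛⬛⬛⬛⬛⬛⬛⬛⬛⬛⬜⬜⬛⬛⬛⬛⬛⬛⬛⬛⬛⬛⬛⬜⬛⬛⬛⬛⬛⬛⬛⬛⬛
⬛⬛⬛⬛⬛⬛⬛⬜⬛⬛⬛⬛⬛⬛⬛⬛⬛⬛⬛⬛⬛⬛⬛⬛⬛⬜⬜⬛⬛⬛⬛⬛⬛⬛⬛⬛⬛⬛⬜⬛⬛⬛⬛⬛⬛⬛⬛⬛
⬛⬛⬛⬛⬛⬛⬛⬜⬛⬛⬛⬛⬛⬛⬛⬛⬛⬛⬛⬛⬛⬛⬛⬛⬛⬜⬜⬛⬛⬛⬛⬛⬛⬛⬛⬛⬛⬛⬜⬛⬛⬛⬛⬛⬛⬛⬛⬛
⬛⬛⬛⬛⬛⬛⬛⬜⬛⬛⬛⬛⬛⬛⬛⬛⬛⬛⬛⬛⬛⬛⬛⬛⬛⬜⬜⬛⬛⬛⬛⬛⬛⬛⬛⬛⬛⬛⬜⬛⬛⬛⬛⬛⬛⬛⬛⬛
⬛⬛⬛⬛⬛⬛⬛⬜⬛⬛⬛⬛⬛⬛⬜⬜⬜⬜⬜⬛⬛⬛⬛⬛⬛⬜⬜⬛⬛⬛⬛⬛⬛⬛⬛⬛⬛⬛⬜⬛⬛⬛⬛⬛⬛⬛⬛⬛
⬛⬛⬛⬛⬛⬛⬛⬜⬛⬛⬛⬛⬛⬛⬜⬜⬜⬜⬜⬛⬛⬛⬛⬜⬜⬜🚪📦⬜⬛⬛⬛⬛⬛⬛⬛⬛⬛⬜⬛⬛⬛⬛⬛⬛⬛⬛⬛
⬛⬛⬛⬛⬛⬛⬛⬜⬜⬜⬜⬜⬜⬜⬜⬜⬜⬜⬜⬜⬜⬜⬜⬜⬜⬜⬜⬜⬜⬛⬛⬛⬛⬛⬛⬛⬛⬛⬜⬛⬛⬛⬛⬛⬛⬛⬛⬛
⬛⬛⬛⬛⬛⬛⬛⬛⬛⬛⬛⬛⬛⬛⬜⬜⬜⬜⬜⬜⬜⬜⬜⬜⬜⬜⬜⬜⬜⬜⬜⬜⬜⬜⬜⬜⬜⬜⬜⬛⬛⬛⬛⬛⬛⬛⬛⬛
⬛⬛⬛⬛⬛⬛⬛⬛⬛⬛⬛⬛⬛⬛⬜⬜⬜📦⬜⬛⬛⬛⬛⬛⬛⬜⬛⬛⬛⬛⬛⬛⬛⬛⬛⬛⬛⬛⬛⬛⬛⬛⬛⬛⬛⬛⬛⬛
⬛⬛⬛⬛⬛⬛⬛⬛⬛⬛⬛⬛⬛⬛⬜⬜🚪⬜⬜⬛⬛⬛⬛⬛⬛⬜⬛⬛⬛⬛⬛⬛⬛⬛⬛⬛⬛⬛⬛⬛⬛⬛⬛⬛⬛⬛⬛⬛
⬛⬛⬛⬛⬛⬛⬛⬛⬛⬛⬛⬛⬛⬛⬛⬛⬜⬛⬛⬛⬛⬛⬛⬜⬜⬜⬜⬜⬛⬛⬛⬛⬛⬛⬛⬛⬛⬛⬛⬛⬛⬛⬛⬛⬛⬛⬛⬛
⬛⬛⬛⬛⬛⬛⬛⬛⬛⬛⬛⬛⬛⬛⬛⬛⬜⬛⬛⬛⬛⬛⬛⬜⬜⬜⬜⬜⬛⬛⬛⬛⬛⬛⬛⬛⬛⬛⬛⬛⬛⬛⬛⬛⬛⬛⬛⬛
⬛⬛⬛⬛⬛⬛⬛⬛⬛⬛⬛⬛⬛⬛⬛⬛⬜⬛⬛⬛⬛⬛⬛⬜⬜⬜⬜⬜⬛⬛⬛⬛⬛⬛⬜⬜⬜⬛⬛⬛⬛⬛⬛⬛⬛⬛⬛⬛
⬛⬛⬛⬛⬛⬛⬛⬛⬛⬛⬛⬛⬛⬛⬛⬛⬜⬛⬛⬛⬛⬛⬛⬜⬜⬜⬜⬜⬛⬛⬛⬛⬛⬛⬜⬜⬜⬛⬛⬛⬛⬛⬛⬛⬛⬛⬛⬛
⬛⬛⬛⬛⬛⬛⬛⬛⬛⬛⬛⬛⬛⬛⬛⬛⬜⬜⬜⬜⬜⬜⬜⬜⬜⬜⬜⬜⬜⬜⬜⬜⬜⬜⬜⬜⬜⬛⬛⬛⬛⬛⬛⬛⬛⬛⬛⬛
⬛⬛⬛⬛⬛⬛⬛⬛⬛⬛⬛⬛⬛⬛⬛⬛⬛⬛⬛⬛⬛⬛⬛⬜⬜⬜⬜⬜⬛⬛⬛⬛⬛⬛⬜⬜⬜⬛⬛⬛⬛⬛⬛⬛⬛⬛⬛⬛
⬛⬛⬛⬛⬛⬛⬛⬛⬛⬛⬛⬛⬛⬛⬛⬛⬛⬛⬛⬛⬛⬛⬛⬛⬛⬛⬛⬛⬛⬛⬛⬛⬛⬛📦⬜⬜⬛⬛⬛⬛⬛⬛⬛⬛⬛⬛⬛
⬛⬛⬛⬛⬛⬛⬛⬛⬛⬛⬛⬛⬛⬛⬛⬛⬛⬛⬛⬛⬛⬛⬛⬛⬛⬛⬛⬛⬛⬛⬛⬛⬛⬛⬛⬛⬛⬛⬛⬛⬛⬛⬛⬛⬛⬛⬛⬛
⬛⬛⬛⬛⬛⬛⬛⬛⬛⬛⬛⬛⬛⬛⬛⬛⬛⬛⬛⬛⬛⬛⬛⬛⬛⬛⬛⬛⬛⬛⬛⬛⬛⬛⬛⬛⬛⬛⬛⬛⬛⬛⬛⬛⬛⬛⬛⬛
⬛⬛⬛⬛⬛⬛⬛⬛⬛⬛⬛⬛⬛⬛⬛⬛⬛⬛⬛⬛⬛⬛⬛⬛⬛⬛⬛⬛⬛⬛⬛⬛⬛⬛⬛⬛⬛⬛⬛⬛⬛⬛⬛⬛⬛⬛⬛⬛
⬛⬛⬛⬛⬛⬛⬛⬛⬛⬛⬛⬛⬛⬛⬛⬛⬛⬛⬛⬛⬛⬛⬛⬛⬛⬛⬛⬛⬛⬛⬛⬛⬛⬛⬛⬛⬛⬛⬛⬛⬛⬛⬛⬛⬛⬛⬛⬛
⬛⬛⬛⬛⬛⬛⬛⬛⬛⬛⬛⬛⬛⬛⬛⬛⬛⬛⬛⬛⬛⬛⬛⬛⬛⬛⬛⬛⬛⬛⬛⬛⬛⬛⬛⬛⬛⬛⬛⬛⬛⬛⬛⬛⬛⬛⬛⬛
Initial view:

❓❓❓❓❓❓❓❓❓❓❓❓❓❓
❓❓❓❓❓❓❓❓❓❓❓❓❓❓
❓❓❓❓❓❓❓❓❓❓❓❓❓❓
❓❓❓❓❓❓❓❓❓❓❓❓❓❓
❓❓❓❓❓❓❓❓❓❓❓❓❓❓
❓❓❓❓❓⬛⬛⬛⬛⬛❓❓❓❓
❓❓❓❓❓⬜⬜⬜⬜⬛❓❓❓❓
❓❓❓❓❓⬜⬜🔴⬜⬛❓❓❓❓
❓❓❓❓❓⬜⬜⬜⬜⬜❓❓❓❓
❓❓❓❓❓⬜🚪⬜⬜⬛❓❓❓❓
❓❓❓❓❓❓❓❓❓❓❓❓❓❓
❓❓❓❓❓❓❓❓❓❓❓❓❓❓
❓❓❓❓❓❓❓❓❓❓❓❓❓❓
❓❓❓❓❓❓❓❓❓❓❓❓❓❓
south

❓❓❓❓❓❓❓❓❓❓❓❓❓❓
❓❓❓❓❓❓❓❓❓❓❓❓❓❓
❓❓❓❓❓❓❓❓❓❓❓❓❓❓
❓❓❓❓❓❓❓❓❓❓❓❓❓❓
❓❓❓❓❓⬛⬛⬛⬛⬛❓❓❓❓
❓❓❓❓❓⬜⬜⬜⬜⬛❓❓❓❓
❓❓❓❓❓⬜⬜⬜⬜⬛❓❓❓❓
❓❓❓❓❓⬜⬜🔴⬜⬜❓❓❓❓
❓❓❓❓❓⬜🚪⬜⬜⬛❓❓❓❓
❓❓❓❓❓⬛⬜⬛⬛⬛❓❓❓❓
❓❓❓❓❓❓❓❓❓❓❓❓❓❓
❓❓❓❓❓❓❓❓❓❓❓❓❓❓
❓❓❓❓❓❓❓❓❓❓❓❓❓❓
❓❓❓❓❓❓❓❓❓❓❓❓❓❓

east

❓❓❓❓❓❓❓❓❓❓❓❓❓❓
❓❓❓❓❓❓❓❓❓❓❓❓❓❓
❓❓❓❓❓❓❓❓❓❓❓❓❓❓
❓❓❓❓❓❓❓❓❓❓❓❓❓❓
❓❓❓❓⬛⬛⬛⬛⬛❓❓❓❓❓
❓❓❓❓⬜⬜⬜⬜⬛⬛❓❓❓❓
❓❓❓❓⬜⬜⬜⬜⬛⬛❓❓❓❓
❓❓❓❓⬜⬜⬜🔴⬜⬜❓❓❓❓
❓❓❓❓⬜🚪⬜⬜⬛⬛❓❓❓❓
❓❓❓❓⬛⬜⬛⬛⬛⬛❓❓❓❓
❓❓❓❓❓❓❓❓❓❓❓❓❓❓
❓❓❓❓❓❓❓❓❓❓❓❓❓❓
❓❓❓❓❓❓❓❓❓❓❓❓❓❓
❓❓❓❓❓❓❓❓❓❓❓❓❓❓

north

❓❓❓❓❓❓❓❓❓❓❓❓❓❓
❓❓❓❓❓❓❓❓❓❓❓❓❓❓
❓❓❓❓❓❓❓❓❓❓❓❓❓❓
❓❓❓❓❓❓❓❓❓❓❓❓❓❓
❓❓❓❓❓❓❓❓❓❓❓❓❓❓
❓❓❓❓⬛⬛⬛⬛⬛⬛❓❓❓❓
❓❓❓❓⬜⬜⬜⬜⬛⬛❓❓❓❓
❓❓❓❓⬜⬜⬜🔴⬛⬛❓❓❓❓
❓❓❓❓⬜⬜⬜⬜⬜⬜❓❓❓❓
❓❓❓❓⬜🚪⬜⬜⬛⬛❓❓❓❓
❓❓❓❓⬛⬜⬛⬛⬛⬛❓❓❓❓
❓❓❓❓❓❓❓❓❓❓❓❓❓❓
❓❓❓❓❓❓❓❓❓❓❓❓❓❓
❓❓❓❓❓❓❓❓❓❓❓❓❓❓

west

❓❓❓❓❓❓❓❓❓❓❓❓❓❓
❓❓❓❓❓❓❓❓❓❓❓❓❓❓
❓❓❓❓❓❓❓❓❓❓❓❓❓❓
❓❓❓❓❓❓❓❓❓❓❓❓❓❓
❓❓❓❓❓❓❓❓❓❓❓❓❓❓
❓❓❓❓❓⬛⬛⬛⬛⬛⬛❓❓❓
❓❓❓❓❓⬜⬜⬜⬜⬛⬛❓❓❓
❓❓❓❓❓⬜⬜🔴⬜⬛⬛❓❓❓
❓❓❓❓❓⬜⬜⬜⬜⬜⬜❓❓❓
❓❓❓❓❓⬜🚪⬜⬜⬛⬛❓❓❓
❓❓❓❓❓⬛⬜⬛⬛⬛⬛❓❓❓
❓❓❓❓❓❓❓❓❓❓❓❓❓❓
❓❓❓❓❓❓❓❓❓❓❓❓❓❓
❓❓❓❓❓❓❓❓❓❓❓❓❓❓

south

❓❓❓❓❓❓❓❓❓❓❓❓❓❓
❓❓❓❓❓❓❓❓❓❓❓❓❓❓
❓❓❓❓❓❓❓❓❓❓❓❓❓❓
❓❓❓❓❓❓❓❓❓❓❓❓❓❓
❓❓❓❓❓⬛⬛⬛⬛⬛⬛❓❓❓
❓❓❓❓❓⬜⬜⬜⬜⬛⬛❓❓❓
❓❓❓❓❓⬜⬜⬜⬜⬛⬛❓❓❓
❓❓❓❓❓⬜⬜🔴⬜⬜⬜❓❓❓
❓❓❓❓❓⬜🚪⬜⬜⬛⬛❓❓❓
❓❓❓❓❓⬛⬜⬛⬛⬛⬛❓❓❓
❓❓❓❓❓❓❓❓❓❓❓❓❓❓
❓❓❓❓❓❓❓❓❓❓❓❓❓❓
❓❓❓❓❓❓❓❓❓❓❓❓❓❓
❓❓❓❓❓❓❓❓❓❓❓❓❓❓

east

❓❓❓❓❓❓❓❓❓❓❓❓❓❓
❓❓❓❓❓❓❓❓❓❓❓❓❓❓
❓❓❓❓❓❓❓❓❓❓❓❓❓❓
❓❓❓❓❓❓❓❓❓❓❓❓❓❓
❓❓❓❓⬛⬛⬛⬛⬛⬛❓❓❓❓
❓❓❓❓⬜⬜⬜⬜⬛⬛❓❓❓❓
❓❓❓❓⬜⬜⬜⬜⬛⬛❓❓❓❓
❓❓❓❓⬜⬜⬜🔴⬜⬜❓❓❓❓
❓❓❓❓⬜🚪⬜⬜⬛⬛❓❓❓❓
❓❓❓❓⬛⬜⬛⬛⬛⬛❓❓❓❓
❓❓❓❓❓❓❓❓❓❓❓❓❓❓
❓❓❓❓❓❓❓❓❓❓❓❓❓❓
❓❓❓❓❓❓❓❓❓❓❓❓❓❓
❓❓❓❓❓❓❓❓❓❓❓❓❓❓

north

❓❓❓❓❓❓❓❓❓❓❓❓❓❓
❓❓❓❓❓❓❓❓❓❓❓❓❓❓
❓❓❓❓❓❓❓❓❓❓❓❓❓❓
❓❓❓❓❓❓❓❓❓❓❓❓❓❓
❓❓❓❓❓❓❓❓❓❓❓❓❓❓
❓❓❓❓⬛⬛⬛⬛⬛⬛❓❓❓❓
❓❓❓❓⬜⬜⬜⬜⬛⬛❓❓❓❓
❓❓❓❓⬜⬜⬜🔴⬛⬛❓❓❓❓
❓❓❓❓⬜⬜⬜⬜⬜⬜❓❓❓❓
❓❓❓❓⬜🚪⬜⬜⬛⬛❓❓❓❓
❓❓❓❓⬛⬜⬛⬛⬛⬛❓❓❓❓
❓❓❓❓❓❓❓❓❓❓❓❓❓❓
❓❓❓❓❓❓❓❓❓❓❓❓❓❓
❓❓❓❓❓❓❓❓❓❓❓❓❓❓

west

❓❓❓❓❓❓❓❓❓❓❓❓❓❓
❓❓❓❓❓❓❓❓❓❓❓❓❓❓
❓❓❓❓❓❓❓❓❓❓❓❓❓❓
❓❓❓❓❓❓❓❓❓❓❓❓❓❓
❓❓❓❓❓❓❓❓❓❓❓❓❓❓
❓❓❓❓❓⬛⬛⬛⬛⬛⬛❓❓❓
❓❓❓❓❓⬜⬜⬜⬜⬛⬛❓❓❓
❓❓❓❓❓⬜⬜🔴⬜⬛⬛❓❓❓
❓❓❓❓❓⬜⬜⬜⬜⬜⬜❓❓❓
❓❓❓❓❓⬜🚪⬜⬜⬛⬛❓❓❓
❓❓❓❓❓⬛⬜⬛⬛⬛⬛❓❓❓
❓❓❓❓❓❓❓❓❓❓❓❓❓❓
❓❓❓❓❓❓❓❓❓❓❓❓❓❓
❓❓❓❓❓❓❓❓❓❓❓❓❓❓

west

❓❓❓❓❓❓❓❓❓❓❓❓❓❓
❓❓❓❓❓❓❓❓❓❓❓❓❓❓
❓❓❓❓❓❓❓❓❓❓❓❓❓❓
❓❓❓❓❓❓❓❓❓❓❓❓❓❓
❓❓❓❓❓❓❓❓❓❓❓❓❓❓
❓❓❓❓❓⬛⬛⬛⬛⬛⬛⬛❓❓
❓❓❓❓❓⬜⬜⬜⬜⬜⬛⬛❓❓
❓❓❓❓❓⬜⬜🔴⬜⬜⬛⬛❓❓
❓❓❓❓❓⬜⬜⬜⬜⬜⬜⬜❓❓
❓❓❓❓❓⬜⬜🚪⬜⬜⬛⬛❓❓
❓❓❓❓❓❓⬛⬜⬛⬛⬛⬛❓❓
❓❓❓❓❓❓❓❓❓❓❓❓❓❓
❓❓❓❓❓❓❓❓❓❓❓❓❓❓
❓❓❓❓❓❓❓❓❓❓❓❓❓❓

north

❓❓❓❓❓❓❓❓❓❓❓❓❓❓
❓❓❓❓❓❓❓❓❓❓❓❓❓❓
❓❓❓❓❓❓❓❓❓❓❓❓❓❓
❓❓❓❓❓❓❓❓❓❓❓❓❓❓
❓❓❓❓❓❓❓❓❓❓❓❓❓❓
❓❓❓❓❓⬛⬛⬛⬛⬛❓❓❓❓
❓❓❓❓❓⬛⬛⬛⬛⬛⬛⬛❓❓
❓❓❓❓❓⬜⬜🔴⬜⬜⬛⬛❓❓
❓❓❓❓❓⬜⬜⬜⬜⬜⬛⬛❓❓
❓❓❓❓❓⬜⬜⬜⬜⬜⬜⬜❓❓
❓❓❓❓❓⬜⬜🚪⬜⬜⬛⬛❓❓
❓❓❓❓❓❓⬛⬜⬛⬛⬛⬛❓❓
❓❓❓❓❓❓❓❓❓❓❓❓❓❓
❓❓❓❓❓❓❓❓❓❓❓❓❓❓

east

❓❓❓❓❓❓❓❓❓❓❓❓❓❓
❓❓❓❓❓❓❓❓❓❓❓❓❓❓
❓❓❓❓❓❓❓❓❓❓❓❓❓❓
❓❓❓❓❓❓❓❓❓❓❓❓❓❓
❓❓❓❓❓❓❓❓❓❓❓❓❓❓
❓❓❓❓⬛⬛⬛⬛⬛⬛❓❓❓❓
❓❓❓❓⬛⬛⬛⬛⬛⬛⬛❓❓❓
❓❓❓❓⬜⬜⬜🔴⬜⬛⬛❓❓❓
❓❓❓❓⬜⬜⬜⬜⬜⬛⬛❓❓❓
❓❓❓❓⬜⬜⬜⬜⬜⬜⬜❓❓❓
❓❓❓❓⬜⬜🚪⬜⬜⬛⬛❓❓❓
❓❓❓❓❓⬛⬜⬛⬛⬛⬛❓❓❓
❓❓❓❓❓❓❓❓❓❓❓❓❓❓
❓❓❓❓❓❓❓❓❓❓❓❓❓❓

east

❓❓❓❓❓❓❓❓❓❓❓❓❓❓
❓❓❓❓❓❓❓❓❓❓❓❓❓❓
❓❓❓❓❓❓❓❓❓❓❓❓❓❓
❓❓❓❓❓❓❓❓❓❓❓❓❓❓
❓❓❓❓❓❓❓❓❓❓❓❓❓❓
❓❓❓⬛⬛⬛⬛⬛⬛⬛❓❓❓❓
❓❓❓⬛⬛⬛⬛⬛⬛⬛❓❓❓❓
❓❓❓⬜⬜⬜⬜🔴⬛⬛❓❓❓❓
❓❓❓⬜⬜⬜⬜⬜⬛⬛❓❓❓❓
❓❓❓⬜⬜⬜⬜⬜⬜⬜❓❓❓❓
❓❓❓⬜⬜🚪⬜⬜⬛⬛❓❓❓❓
❓❓❓❓⬛⬜⬛⬛⬛⬛❓❓❓❓
❓❓❓❓❓❓❓❓❓❓❓❓❓❓
❓❓❓❓❓❓❓❓❓❓❓❓❓❓

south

❓❓❓❓❓❓❓❓❓❓❓❓❓❓
❓❓❓❓❓❓❓❓❓❓❓❓❓❓
❓❓❓❓❓❓❓❓❓❓❓❓❓❓
❓❓❓❓❓❓❓❓❓❓❓❓❓❓
❓❓❓⬛⬛⬛⬛⬛⬛⬛❓❓❓❓
❓❓❓⬛⬛⬛⬛⬛⬛⬛❓❓❓❓
❓❓❓⬜⬜⬜⬜⬜⬛⬛❓❓❓❓
❓❓❓⬜⬜⬜⬜🔴⬛⬛❓❓❓❓
❓❓❓⬜⬜⬜⬜⬜⬜⬜❓❓❓❓
❓❓❓⬜⬜🚪⬜⬜⬛⬛❓❓❓❓
❓❓❓❓⬛⬜⬛⬛⬛⬛❓❓❓❓
❓❓❓❓❓❓❓❓❓❓❓❓❓❓
❓❓❓❓❓❓❓❓❓❓❓❓❓❓
❓❓❓❓❓❓❓❓❓❓❓❓❓❓

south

❓❓❓❓❓❓❓❓❓❓❓❓❓❓
❓❓❓❓❓❓❓❓❓❓❓❓❓❓
❓❓❓❓❓❓❓❓❓❓❓❓❓❓
❓❓❓⬛⬛⬛⬛⬛⬛⬛❓❓❓❓
❓❓❓⬛⬛⬛⬛⬛⬛⬛❓❓❓❓
❓❓❓⬜⬜⬜⬜⬜⬛⬛❓❓❓❓
❓❓❓⬜⬜⬜⬜⬜⬛⬛❓❓❓❓
❓❓❓⬜⬜⬜⬜🔴⬜⬜❓❓❓❓
❓❓❓⬜⬜🚪⬜⬜⬛⬛❓❓❓❓
❓❓❓❓⬛⬜⬛⬛⬛⬛❓❓❓❓
❓❓❓❓❓❓❓❓❓❓❓❓❓❓
❓❓❓❓❓❓❓❓❓❓❓❓❓❓
❓❓❓❓❓❓❓❓❓❓❓❓❓❓
❓❓❓❓❓❓❓❓❓❓❓❓❓❓

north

❓❓❓❓❓❓❓❓❓❓❓❓❓❓
❓❓❓❓❓❓❓❓❓❓❓❓❓❓
❓❓❓❓❓❓❓❓❓❓❓❓❓❓
❓❓❓❓❓❓❓❓❓❓❓❓❓❓
❓❓❓⬛⬛⬛⬛⬛⬛⬛❓❓❓❓
❓❓❓⬛⬛⬛⬛⬛⬛⬛❓❓❓❓
❓❓❓⬜⬜⬜⬜⬜⬛⬛❓❓❓❓
❓❓❓⬜⬜⬜⬜🔴⬛⬛❓❓❓❓
❓❓❓⬜⬜⬜⬜⬜⬜⬜❓❓❓❓
❓❓❓⬜⬜🚪⬜⬜⬛⬛❓❓❓❓
❓❓❓❓⬛⬜⬛⬛⬛⬛❓❓❓❓
❓❓❓❓❓❓❓❓❓❓❓❓❓❓
❓❓❓❓❓❓❓❓❓❓❓❓❓❓
❓❓❓❓❓❓❓❓❓❓❓❓❓❓

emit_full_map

⬛⬛⬛⬛⬛⬛⬛
⬛⬛⬛⬛⬛⬛⬛
⬜⬜⬜⬜⬜⬛⬛
⬜⬜⬜⬜🔴⬛⬛
⬜⬜⬜⬜⬜⬜⬜
⬜⬜🚪⬜⬜⬛⬛
❓⬛⬜⬛⬛⬛⬛


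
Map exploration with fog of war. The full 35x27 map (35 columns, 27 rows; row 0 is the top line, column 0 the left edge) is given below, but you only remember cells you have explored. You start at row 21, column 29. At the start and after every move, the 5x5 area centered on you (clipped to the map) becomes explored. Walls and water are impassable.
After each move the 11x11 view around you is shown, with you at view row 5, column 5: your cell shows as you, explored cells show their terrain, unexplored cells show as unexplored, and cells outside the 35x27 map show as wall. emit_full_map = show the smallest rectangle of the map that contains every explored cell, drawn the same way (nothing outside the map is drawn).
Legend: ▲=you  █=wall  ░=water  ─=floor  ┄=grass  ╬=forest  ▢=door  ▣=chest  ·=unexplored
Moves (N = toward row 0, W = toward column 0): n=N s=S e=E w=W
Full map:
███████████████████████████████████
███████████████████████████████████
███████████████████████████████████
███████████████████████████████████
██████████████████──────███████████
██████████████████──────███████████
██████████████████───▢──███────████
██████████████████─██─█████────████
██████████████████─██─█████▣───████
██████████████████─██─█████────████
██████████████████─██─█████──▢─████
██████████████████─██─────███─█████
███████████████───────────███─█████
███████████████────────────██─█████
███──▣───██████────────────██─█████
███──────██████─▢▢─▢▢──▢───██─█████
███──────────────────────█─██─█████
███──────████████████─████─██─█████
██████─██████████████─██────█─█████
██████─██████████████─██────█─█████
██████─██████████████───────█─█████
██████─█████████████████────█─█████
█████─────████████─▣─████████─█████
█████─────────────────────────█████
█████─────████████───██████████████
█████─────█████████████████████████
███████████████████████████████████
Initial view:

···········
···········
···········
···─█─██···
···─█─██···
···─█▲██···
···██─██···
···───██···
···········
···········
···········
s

···········
···········
···─█─██···
···─█─██···
···─█─██···
···██▲██···
···───██···
···█████···
···········
···········
███████████

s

···········
···─█─██···
···─█─██···
···─█─██···
···██─██···
···──▲██···
···█████···
···█████···
···········
███████████
███████████

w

···········
····─█─██··
····─█─██··
···──█─██··
···███─██··
···──▲─██··
···██████··
···██████··
···········
███████████
███████████

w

···········
·····─█─██·
·····─█─██·
···───█─██·
···████─██·
···──▲──██·
···███████·
···███████·
···········
███████████
███████████

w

···········
······─█─██
······─█─██
···────█─██
···█████─██
···──▲───██
···████████
···████████
···········
███████████
███████████

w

···········
·······─█─█
·······─█─█
···█────█─█
···██████─█
···──▲────█
···████████
···████████
···········
███████████
███████████

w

···········
········─█─
········─█─
···██────█─
···███████─
···──▲─────
···████████
···████████
···········
███████████
███████████

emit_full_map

·····─█─██
·····─█─██
██────█─██
███████─██
──▲─────██
██████████
██████████

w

···········
·········─█
·········─█
···███────█
···████████
···──▲─────
···████████
···████████
···········
███████████
███████████

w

···········
··········─
··········─
···████────
···─███████
···──▲─────
···─███████
···████████
···········
███████████
███████████

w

···········
···········
···········
···█████───
···▣─██████
···──▲─────
···──██████
···████████
···········
███████████
███████████

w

···········
···········
···········
···██████──
···─▣─█████
···──▲─────
···───█████
···████████
···········
███████████
███████████

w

···········
···········
···········
···███████─
···█─▣─████
···──▲─────
···█───████
···████████
···········
███████████
███████████

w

···········
···········
···········
···████████
···██─▣─███
···──▲─────
···██───███
···████████
···········
███████████
███████████

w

···········
···········
···········
···████████
···███─▣─██
···──▲─────
···███───██
···████████
···········
███████████
███████████

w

···········
···········
···········
···████████
···████─▣─█
···──▲─────
···████───█
···████████
···········
███████████
███████████

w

···········
···········
···········
···████████
···█████─▣─
···──▲─────
···█████───
···████████
···········
███████████
███████████

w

···········
···········
···········
···████████
···██████─▣
···──▲─────
···██████──
···████████
···········
███████████
███████████

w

···········
···········
···········
···████████
···███████─
···──▲─────
···███████─
···████████
···········
███████████
███████████

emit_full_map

················─█─██
················─█─██
█████████████────█─██
███████─▣─████████─██
──▲────────────────██
███████───███████████
█████████████████████
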